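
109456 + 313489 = 422945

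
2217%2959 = 2217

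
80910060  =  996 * 81235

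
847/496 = 847/496 = 1.71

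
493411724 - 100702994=392708730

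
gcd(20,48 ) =4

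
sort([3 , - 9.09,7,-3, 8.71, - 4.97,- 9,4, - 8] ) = [ - 9.09, - 9, - 8  ,  -  4.97, -3, 3, 4,7 , 8.71 ] 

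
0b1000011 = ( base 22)31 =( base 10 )67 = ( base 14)4b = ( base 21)34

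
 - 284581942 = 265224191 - 549806133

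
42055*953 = 40078415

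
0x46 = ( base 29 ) 2c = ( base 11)64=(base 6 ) 154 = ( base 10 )70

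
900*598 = 538200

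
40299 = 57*707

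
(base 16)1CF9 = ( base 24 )CL1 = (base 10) 7417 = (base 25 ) BLH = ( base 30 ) 877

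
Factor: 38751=3^1*12917^1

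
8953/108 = 82  +  97/108=82.90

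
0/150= 0 = 0.00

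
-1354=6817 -8171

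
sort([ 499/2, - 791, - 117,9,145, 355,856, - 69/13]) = [  -  791, - 117, - 69/13,9,145,499/2, 355, 856 ]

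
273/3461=273/3461=   0.08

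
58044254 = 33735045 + 24309209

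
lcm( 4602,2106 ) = 124254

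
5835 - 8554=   -  2719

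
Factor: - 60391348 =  -2^2*19^1 * 31^1 * 25633^1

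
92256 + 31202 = 123458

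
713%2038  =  713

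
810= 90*9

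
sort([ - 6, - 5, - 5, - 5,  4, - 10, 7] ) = [ - 10,-6, - 5,  -  5, - 5, 4, 7 ] 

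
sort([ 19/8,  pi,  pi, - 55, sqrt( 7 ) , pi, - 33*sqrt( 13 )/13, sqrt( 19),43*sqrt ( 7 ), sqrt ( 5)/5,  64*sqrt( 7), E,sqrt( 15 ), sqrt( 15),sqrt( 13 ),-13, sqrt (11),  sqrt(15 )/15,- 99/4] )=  [ - 55, - 99/4, - 13, - 33*sqrt( 13)/13, sqrt( 15)/15, sqrt(5)/5,19/8, sqrt ( 7 ), E,  pi,pi,pi,sqrt (11 ),sqrt(13), sqrt( 15),  sqrt ( 15),sqrt( 19 ),  43 *sqrt (7),  64 *sqrt( 7)]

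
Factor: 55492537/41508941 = 23^1 *53^1 * 523^( -1)*45523^1 * 79367^( - 1 )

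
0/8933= 0 = 0.00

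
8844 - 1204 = 7640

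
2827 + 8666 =11493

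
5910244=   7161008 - 1250764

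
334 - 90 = 244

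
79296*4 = 317184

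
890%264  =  98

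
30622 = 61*502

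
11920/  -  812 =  - 15 + 65/203=   - 14.68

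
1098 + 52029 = 53127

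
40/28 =10/7  =  1.43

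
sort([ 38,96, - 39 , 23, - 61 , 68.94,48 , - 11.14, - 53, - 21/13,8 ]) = [ - 61, - 53, - 39, - 11.14,-21/13,8,23,38, 48,  68.94, 96] 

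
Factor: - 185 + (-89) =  - 2^1*137^1=-274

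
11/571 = 11/571 = 0.02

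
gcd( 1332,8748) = 36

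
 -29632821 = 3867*(-7663 ) 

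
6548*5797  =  37958756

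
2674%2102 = 572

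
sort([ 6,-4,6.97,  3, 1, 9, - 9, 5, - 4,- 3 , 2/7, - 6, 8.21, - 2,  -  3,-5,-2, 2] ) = [ - 9, - 6, - 5  , - 4,  -  4, - 3, - 3,-2, - 2, 2/7, 1,  2,3,5, 6,  6.97,  8.21,9 ] 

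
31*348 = 10788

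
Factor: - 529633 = -13^1 *131^1*311^1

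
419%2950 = 419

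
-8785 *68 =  - 597380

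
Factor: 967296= 2^7 * 3^1 * 11^1  *  229^1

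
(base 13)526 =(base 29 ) 117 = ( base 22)1hj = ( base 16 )36d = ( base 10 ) 877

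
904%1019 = 904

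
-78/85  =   - 78/85  =  -0.92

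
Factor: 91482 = 2^1*3^1*79^1*193^1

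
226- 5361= - 5135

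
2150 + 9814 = 11964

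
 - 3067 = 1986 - 5053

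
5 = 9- 4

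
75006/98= 37503/49 = 765.37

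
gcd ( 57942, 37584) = 1566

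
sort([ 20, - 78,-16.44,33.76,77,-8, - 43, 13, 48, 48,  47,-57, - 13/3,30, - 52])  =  [ - 78, - 57, - 52, - 43,  -  16.44, - 8, - 13/3, 13,  20,30,33.76, 47, 48, 48,77]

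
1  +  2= 3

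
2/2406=1/1203 = 0.00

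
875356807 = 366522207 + 508834600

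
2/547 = 2/547  =  0.00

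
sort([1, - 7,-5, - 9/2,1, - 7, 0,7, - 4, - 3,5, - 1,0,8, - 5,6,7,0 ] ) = [ - 7,-7, - 5, - 5,-9/2, - 4,- 3, - 1,0,0,0, 1,1,5,6,7,7, 8 ]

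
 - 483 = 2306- 2789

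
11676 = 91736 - 80060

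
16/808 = 2/101 = 0.02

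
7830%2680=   2470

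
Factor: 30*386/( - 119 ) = - 11580/119 = - 2^2*3^1 * 5^1*7^(  -  1) * 17^(-1)*193^1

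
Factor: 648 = 2^3*3^4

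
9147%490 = 327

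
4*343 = 1372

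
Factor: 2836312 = 2^3*354539^1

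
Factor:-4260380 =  - 2^2*5^1*213019^1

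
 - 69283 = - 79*877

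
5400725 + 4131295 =9532020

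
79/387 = 79/387 = 0.20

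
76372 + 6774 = 83146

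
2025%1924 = 101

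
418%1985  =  418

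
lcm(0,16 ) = 0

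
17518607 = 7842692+9675915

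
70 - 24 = 46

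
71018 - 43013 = 28005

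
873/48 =291/16  =  18.19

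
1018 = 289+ 729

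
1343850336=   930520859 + 413329477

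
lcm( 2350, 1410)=7050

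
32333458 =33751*958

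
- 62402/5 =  - 62402/5 = - 12480.40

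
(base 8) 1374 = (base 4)23330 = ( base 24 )17k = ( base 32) ns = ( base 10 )764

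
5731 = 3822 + 1909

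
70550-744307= - 673757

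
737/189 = 3+170/189 = 3.90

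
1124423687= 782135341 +342288346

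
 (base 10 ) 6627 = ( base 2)1100111100011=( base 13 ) 302A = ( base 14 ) 25B5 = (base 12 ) 3A03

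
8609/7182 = 1  +  1427/7182 = 1.20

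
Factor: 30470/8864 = 2^ ( -4)*5^1*11^1 = 55/16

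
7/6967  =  7/6967 = 0.00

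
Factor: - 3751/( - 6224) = 2^(  -  4)*11^2 * 31^1 * 389^(  -  1) 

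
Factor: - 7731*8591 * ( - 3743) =248598909603 = 3^2*11^2*19^1*71^1* 197^1*859^1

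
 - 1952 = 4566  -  6518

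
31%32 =31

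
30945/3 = 10315 = 10315.00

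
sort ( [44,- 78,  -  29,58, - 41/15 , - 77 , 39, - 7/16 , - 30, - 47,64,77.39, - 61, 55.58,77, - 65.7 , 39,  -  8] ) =[ - 78, - 77, - 65.7,-61 , - 47,-30, - 29, - 8, - 41/15,-7/16,39, 39,  44, 55.58 , 58,64 , 77,77.39]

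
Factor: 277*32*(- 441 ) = -3909024 = - 2^5 * 3^2*7^2*277^1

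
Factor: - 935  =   - 5^1*11^1*17^1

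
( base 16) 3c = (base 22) 2G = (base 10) 60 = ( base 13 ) 48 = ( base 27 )26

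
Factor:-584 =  - 2^3*73^1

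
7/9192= 7/9192 = 0.00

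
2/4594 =1/2297 = 0.00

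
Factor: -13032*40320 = - 2^10*3^4*5^1*7^1*181^1=-525450240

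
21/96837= 7/32279 = 0.00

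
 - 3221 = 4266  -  7487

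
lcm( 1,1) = 1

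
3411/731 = 4+487/731  =  4.67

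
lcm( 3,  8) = 24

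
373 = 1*373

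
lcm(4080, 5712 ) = 28560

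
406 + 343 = 749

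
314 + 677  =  991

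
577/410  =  1 + 167/410 = 1.41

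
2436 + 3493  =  5929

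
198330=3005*66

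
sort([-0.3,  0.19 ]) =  [ - 0.3,0.19 ] 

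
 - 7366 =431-7797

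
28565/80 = 5713/16 = 357.06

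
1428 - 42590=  - 41162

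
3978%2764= 1214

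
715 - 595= 120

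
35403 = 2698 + 32705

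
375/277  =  1 + 98/277 = 1.35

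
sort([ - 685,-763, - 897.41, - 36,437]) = [  -  897.41, - 763, - 685, - 36, 437] 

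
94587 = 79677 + 14910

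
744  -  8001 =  -7257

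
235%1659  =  235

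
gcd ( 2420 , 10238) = 2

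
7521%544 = 449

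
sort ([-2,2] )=[ - 2,2]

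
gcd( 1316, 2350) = 94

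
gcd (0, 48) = 48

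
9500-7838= 1662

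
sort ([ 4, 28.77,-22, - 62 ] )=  [ - 62, - 22, 4, 28.77]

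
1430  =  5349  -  3919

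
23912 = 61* 392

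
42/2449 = 42/2449 = 0.02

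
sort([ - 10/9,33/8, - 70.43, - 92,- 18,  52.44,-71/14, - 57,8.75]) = [  -  92,-70.43,-57,-18, - 71/14,-10/9, 33/8,8.75,52.44] 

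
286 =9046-8760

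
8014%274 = 68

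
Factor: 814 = 2^1*11^1*37^1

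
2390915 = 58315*41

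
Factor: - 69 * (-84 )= 5796 = 2^2*3^2*7^1*23^1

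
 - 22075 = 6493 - 28568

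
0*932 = 0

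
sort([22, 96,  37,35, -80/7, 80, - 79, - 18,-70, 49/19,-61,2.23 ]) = [-79, - 70,-61 , - 18, - 80/7, 2.23,  49/19, 22, 35,37 , 80,96 ] 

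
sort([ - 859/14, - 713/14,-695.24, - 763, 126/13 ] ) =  [ - 763,-695.24,  -  859/14, - 713/14,126/13]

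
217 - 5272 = -5055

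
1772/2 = 886=   886.00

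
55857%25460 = 4937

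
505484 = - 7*( -72212)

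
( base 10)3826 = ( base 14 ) 1574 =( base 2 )111011110010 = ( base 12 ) 226a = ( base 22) 7jk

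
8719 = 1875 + 6844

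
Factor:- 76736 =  - 2^6*11^1*109^1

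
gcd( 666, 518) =74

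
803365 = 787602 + 15763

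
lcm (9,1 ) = 9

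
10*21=210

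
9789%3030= 699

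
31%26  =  5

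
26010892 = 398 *65354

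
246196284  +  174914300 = 421110584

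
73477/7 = 10496  +  5/7 = 10496.71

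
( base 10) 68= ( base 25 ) 2I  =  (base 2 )1000100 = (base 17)40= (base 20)38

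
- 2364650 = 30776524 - 33141174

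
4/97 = 4/97 = 0.04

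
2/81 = 2/81= 0.02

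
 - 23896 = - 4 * 5974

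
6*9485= 56910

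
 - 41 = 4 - 45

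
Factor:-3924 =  - 2^2  *  3^2*109^1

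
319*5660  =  1805540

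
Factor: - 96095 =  - 5^1*19219^1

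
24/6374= 12/3187 = 0.00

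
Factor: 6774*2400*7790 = 2^7*3^2*5^3*19^1*41^1*1129^1  =  126646704000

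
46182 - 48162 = - 1980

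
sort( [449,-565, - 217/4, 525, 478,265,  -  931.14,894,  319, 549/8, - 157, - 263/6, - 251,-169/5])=[ - 931.14, - 565, - 251, - 157 , -217/4,- 263/6, -169/5, 549/8, 265,319, 449, 478, 525 , 894 ]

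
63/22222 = 63/22222 = 0.00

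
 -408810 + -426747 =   -  835557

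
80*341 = 27280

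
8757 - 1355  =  7402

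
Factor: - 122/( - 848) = 2^( - 3)*53^(- 1 ) * 61^1 = 61/424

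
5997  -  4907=1090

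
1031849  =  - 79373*( - 13 ) 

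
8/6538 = 4/3269 =0.00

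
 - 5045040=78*( - 64680)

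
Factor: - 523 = -523^1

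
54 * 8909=481086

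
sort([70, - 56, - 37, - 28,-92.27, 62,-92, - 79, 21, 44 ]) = [ - 92.27,  -  92, - 79,  -  56, - 37,  -  28, 21, 44, 62, 70]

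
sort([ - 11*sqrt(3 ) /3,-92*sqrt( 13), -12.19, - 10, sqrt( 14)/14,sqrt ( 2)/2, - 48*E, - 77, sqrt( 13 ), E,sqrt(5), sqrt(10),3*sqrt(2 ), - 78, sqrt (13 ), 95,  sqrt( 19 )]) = [ -92*sqrt ( 13), - 48*E, - 78, - 77, - 12.19, - 10, - 11*sqrt(3) /3, sqrt( 14)/14,sqrt(2 ) /2,  sqrt(5),E, sqrt( 10 ), sqrt( 13), sqrt(13), 3*sqrt ( 2),sqrt( 19),95] 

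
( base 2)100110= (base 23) 1F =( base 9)42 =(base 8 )46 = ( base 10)38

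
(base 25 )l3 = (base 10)528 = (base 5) 4103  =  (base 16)210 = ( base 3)201120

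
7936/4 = 1984 = 1984.00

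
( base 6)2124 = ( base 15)224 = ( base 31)fj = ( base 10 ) 484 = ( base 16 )1e4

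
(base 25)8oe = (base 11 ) 4244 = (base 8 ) 12756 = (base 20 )E0E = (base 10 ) 5614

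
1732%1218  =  514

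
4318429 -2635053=1683376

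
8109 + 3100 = 11209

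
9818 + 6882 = 16700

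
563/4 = 140 + 3/4 = 140.75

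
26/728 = 1/28 = 0.04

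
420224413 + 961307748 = 1381532161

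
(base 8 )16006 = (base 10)7174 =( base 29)8FB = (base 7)26626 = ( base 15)21d4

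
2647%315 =127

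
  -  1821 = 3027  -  4848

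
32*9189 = 294048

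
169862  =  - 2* (-84931)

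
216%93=30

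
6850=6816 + 34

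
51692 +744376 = 796068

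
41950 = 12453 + 29497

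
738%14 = 10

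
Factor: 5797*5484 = 31790748 = 2^2*3^1*11^1*17^1*31^1*457^1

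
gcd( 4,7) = 1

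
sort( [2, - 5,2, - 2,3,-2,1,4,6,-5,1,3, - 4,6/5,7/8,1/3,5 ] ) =[ - 5, - 5, - 4,-2, - 2,1/3, 7/8 , 1,1, 6/5 , 2,2,3,3 , 4, 5,  6 ] 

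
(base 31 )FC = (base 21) 11f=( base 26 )i9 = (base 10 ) 477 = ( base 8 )735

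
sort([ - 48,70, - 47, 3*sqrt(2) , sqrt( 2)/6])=[-48,-47, sqrt(2 )/6,3*sqrt(2 ) , 70 ] 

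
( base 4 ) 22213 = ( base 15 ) 304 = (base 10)679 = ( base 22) 18J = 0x2A7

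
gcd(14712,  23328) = 24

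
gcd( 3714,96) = 6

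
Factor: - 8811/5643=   -  89/57 = - 3^( - 1)*19^( - 1)*89^1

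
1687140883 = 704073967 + 983066916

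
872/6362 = 436/3181 = 0.14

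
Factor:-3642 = - 2^1*3^1*607^1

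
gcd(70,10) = 10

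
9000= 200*45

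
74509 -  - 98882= 173391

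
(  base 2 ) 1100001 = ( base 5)342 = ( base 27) 3G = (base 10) 97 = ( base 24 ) 41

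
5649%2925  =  2724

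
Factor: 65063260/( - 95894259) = - 2^2* 3^ ( - 1)*5^1  *1229^1*2647^1*31964753^ ( - 1 ) 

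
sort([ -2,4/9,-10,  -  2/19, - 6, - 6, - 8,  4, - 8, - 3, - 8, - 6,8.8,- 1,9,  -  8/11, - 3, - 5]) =[ - 10, - 8, - 8, - 8, - 6, - 6, - 6, - 5 , - 3, - 3,  -  2,-1, - 8/11,  -  2/19,4/9, 4,8.8,9]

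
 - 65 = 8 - 73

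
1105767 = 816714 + 289053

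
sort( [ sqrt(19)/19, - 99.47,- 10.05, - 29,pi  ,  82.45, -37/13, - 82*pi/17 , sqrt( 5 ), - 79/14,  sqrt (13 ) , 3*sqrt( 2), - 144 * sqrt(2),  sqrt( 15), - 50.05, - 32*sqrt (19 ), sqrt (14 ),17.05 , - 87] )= [ - 144*sqrt( 2 ), -32*  sqrt( 19), - 99.47,-87,- 50.05, - 29,-82*pi/17, - 10.05, - 79/14, - 37/13, sqrt( 19)/19 , sqrt( 5 ),pi, sqrt( 13),sqrt(14), sqrt( 15 ) , 3*sqrt( 2 ),  17.05, 82.45] 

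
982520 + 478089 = 1460609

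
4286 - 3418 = 868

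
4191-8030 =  - 3839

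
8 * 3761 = 30088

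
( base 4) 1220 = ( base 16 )68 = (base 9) 125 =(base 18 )5E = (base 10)104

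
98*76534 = 7500332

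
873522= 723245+150277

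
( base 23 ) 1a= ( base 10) 33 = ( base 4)201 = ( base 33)10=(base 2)100001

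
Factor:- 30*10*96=-2^7*3^2 * 5^2 = - 28800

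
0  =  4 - 4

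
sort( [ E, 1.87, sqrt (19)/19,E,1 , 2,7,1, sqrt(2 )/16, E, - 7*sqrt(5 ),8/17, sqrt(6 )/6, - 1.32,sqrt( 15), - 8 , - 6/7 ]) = [ - 7*sqrt(5), - 8 , - 1.32, - 6/7,sqrt( 2)/16,sqrt(19)/19,sqrt ( 6)/6, 8/17,1,  1, 1.87,2 , E,E,  E,sqrt(15 ), 7 ] 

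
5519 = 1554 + 3965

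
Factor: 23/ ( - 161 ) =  - 7^(-1 ) = - 1/7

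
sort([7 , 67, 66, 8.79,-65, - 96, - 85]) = [ - 96, - 85 , - 65, 7, 8.79, 66, 67 ] 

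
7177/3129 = 7177/3129 = 2.29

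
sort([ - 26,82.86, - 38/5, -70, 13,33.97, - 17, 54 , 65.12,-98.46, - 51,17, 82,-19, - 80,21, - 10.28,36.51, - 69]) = [-98.46, - 80, - 70, - 69, - 51,-26, - 19, - 17, - 10.28,-38/5,13,17,21,33.97,36.51,54, 65.12,82, 82.86]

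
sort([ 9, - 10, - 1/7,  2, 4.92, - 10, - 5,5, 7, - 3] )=[ - 10,-10, - 5,-3,-1/7, 2, 4.92,  5, 7, 9] 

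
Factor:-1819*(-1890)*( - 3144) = -2^4*3^4*5^1*7^1*17^1*107^1* 131^1 = - 10808789040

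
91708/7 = 13101 + 1/7 = 13101.14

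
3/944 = 3/944=0.00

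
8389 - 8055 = 334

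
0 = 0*5016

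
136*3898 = 530128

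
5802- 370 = 5432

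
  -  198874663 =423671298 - 622545961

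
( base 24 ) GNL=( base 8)23075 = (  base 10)9789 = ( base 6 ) 113153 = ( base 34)8FV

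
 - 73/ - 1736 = 73/1736 = 0.04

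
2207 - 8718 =-6511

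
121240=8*15155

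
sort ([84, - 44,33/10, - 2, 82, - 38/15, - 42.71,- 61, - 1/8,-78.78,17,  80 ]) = [ - 78.78,-61, - 44, - 42.71,-38/15, - 2, - 1/8, 33/10,17, 80, 82, 84] 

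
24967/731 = 34 +113/731 = 34.15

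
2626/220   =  1313/110 = 11.94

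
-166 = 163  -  329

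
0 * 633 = 0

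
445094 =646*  689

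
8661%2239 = 1944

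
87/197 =87/197 = 0.44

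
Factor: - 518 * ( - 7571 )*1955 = 7667075990 = 2^1*5^1*7^1*17^1*23^1*37^1*67^1*113^1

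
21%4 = 1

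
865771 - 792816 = 72955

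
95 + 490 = 585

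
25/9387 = 25/9387 = 0.00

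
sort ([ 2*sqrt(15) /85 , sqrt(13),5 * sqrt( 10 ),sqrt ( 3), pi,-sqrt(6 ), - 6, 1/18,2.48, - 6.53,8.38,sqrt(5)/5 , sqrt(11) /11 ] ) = [ - 6.53 , - 6,-sqrt(6),1/18 , 2*sqrt( 15)/85,sqrt(11)/11,sqrt( 5 ) /5,sqrt (3), 2.48,pi, sqrt(13 ),8.38,5*sqrt( 10)]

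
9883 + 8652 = 18535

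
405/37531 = 405/37531 = 0.01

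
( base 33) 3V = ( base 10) 130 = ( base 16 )82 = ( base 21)64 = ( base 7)244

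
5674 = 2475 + 3199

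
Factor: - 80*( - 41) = 3280=2^4 *5^1*41^1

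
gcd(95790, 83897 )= 1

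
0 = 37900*0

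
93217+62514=155731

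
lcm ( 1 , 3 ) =3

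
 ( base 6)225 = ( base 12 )75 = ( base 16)59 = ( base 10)89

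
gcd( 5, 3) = 1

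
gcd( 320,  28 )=4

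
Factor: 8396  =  2^2*2099^1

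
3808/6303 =3808/6303 =0.60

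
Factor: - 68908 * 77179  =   - 5318250532 =-2^2 * 7^1*23^1*107^1 *113^1 * 683^1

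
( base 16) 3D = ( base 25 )2B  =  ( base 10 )61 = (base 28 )25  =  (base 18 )37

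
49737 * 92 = 4575804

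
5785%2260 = 1265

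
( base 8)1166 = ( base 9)770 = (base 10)630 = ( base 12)446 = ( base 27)N9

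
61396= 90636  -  29240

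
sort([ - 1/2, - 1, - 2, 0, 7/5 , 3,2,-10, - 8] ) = [ - 10, - 8,-2 , - 1 , -1/2,0, 7/5, 2, 3 ] 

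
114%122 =114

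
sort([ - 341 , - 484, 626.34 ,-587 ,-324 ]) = [-587,-484 ,  -  341, - 324 , 626.34]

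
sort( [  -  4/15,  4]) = [-4/15, 4 ]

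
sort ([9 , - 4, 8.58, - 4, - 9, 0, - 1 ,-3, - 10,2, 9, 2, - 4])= [ - 10, - 9, - 4, - 4, - 4,-3, - 1, 0,2, 2,  8.58, 9 , 9]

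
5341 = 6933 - 1592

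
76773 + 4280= 81053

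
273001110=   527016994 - 254015884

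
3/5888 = 3/5888 = 0.00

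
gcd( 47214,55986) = 258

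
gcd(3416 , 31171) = 427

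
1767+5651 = 7418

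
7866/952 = 8 + 125/476 = 8.26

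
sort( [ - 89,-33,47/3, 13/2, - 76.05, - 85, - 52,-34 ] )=[ - 89,-85, - 76.05 , - 52 , - 34, - 33, 13/2, 47/3]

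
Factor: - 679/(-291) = 3^( - 1) * 7^1 = 7/3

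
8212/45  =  8212/45 = 182.49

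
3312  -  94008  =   - 90696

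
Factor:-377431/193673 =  - 571/293 = -293^( - 1 )*571^1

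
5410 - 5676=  - 266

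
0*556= 0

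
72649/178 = 72649/178  =  408.14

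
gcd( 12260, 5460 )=20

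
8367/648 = 2789/216 = 12.91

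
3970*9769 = 38782930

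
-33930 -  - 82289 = 48359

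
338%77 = 30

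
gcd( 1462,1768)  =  34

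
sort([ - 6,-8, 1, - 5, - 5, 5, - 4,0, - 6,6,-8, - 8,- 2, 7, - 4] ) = [-8, - 8, - 8, - 6, - 6, - 5, - 5,-4 ,  -  4, - 2 , 0,1,  5, 6,7] 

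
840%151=85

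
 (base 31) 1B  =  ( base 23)1J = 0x2a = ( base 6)110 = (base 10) 42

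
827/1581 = 827/1581 = 0.52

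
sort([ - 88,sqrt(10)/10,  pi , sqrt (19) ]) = [ - 88 , sqrt( 10 ) /10, pi, sqrt(19 )] 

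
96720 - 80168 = 16552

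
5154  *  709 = 3654186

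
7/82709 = 7/82709 = 0.00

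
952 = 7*136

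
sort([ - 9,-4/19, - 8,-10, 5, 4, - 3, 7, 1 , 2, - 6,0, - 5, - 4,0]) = [-10, - 9 ,-8,-6, - 5, - 4,  -  3, - 4/19, 0  ,  0 , 1, 2,4, 5,7] 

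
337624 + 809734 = 1147358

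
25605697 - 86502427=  - 60896730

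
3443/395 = 3443/395 = 8.72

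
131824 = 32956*4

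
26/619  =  26/619=0.04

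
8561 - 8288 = 273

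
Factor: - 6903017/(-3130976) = 2^(-5)*11^1*97843^( - 1)*627547^1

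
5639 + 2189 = 7828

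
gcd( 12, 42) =6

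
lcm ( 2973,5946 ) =5946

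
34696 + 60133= 94829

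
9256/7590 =4628/3795 =1.22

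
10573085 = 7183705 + 3389380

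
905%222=17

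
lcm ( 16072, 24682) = 691096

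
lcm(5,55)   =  55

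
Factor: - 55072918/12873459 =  - 2^1 *3^( -1)*1237^ ( -1)*3469^ (-1 )*27536459^1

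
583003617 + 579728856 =1162732473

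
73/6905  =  73/6905 = 0.01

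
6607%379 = 164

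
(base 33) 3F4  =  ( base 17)d09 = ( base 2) 111010110110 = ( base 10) 3766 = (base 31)3SF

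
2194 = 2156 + 38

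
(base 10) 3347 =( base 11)2573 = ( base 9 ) 4528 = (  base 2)110100010011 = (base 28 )47F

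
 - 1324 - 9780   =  -11104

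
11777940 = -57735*( - 204 ) 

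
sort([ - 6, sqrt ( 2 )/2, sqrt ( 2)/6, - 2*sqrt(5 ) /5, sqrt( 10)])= [ - 6, -2*sqrt( 5)/5,sqrt(2)/6,sqrt( 2 ) /2, sqrt (10) ]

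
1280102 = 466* 2747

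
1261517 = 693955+567562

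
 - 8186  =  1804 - 9990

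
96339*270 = 26011530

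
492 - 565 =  - 73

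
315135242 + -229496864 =85638378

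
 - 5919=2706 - 8625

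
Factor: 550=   2^1 * 5^2*11^1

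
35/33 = 35/33 = 1.06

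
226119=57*3967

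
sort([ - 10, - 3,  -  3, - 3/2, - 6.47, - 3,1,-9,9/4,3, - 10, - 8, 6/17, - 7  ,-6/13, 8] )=[ - 10, - 10, - 9,-8, - 7, - 6.47,-3,-3, - 3,- 3/2, - 6/13,6/17, 1,9/4, 3, 8]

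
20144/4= 5036 = 5036.00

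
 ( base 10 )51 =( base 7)102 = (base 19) 2D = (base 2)110011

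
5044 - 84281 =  - 79237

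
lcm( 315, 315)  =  315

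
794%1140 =794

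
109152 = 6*18192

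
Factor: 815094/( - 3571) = - 2^1*3^2*7^1*3571^(-1)*6469^1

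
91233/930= 98+1/10= 98.10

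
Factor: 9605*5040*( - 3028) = -2^6 * 3^2*5^2*7^1*17^1*113^1*757^1 = - 146583057600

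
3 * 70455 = 211365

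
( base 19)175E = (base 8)22427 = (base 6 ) 111543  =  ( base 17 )1FE9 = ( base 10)9495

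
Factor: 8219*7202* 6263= 370727249594 = 2^1*  13^1*277^1*6263^1*8219^1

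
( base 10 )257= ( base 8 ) 401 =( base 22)BF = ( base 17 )F2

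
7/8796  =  7/8796 = 0.00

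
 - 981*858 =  - 841698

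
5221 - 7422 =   -  2201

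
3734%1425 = 884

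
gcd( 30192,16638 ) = 6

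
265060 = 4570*58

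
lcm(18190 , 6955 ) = 236470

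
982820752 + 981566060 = 1964386812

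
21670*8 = 173360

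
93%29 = 6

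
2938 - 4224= - 1286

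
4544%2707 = 1837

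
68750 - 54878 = 13872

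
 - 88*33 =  - 2904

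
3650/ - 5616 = -1825/2808 = -0.65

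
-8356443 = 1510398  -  9866841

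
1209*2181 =2636829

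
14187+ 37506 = 51693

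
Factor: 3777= 3^1*1259^1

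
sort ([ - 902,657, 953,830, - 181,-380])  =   [ - 902, - 380, - 181, 657, 830,953]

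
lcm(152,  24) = 456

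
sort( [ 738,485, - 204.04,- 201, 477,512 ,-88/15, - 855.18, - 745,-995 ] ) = [ - 995 , - 855.18,  -  745 ,-204.04,-201, - 88/15,477, 485,512,738 ]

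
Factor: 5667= 3^1* 1889^1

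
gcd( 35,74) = 1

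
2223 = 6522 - 4299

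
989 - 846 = 143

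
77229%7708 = 149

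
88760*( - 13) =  - 1153880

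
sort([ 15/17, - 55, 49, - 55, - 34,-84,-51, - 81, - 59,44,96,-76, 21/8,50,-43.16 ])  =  [ - 84, - 81,-76, - 59, - 55 , - 55, - 51, - 43.16, - 34, 15/17, 21/8, 44,49, 50,  96 ] 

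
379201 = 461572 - 82371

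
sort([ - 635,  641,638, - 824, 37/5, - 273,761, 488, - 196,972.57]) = [-824, - 635,  -  273, - 196,37/5 , 488,638,641,761,972.57]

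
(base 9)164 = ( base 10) 139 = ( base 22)67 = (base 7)256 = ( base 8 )213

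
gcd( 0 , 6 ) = 6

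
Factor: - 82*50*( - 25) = 102500  =  2^2 *5^4*41^1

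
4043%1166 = 545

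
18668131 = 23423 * 797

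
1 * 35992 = 35992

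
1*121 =121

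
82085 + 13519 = 95604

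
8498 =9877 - 1379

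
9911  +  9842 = 19753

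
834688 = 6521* 128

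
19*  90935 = 1727765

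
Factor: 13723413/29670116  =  2^ (  -  2)*3^1 * 7^( - 1)*11^1*415861^1 * 1059647^( - 1) 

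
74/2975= 74/2975=0.02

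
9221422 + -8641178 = 580244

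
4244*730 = 3098120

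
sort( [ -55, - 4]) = [ - 55, - 4]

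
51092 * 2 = 102184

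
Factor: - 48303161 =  - 331^1*145931^1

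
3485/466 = 7 + 223/466 = 7.48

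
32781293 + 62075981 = 94857274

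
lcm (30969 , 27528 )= 247752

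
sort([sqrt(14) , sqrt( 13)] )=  [sqrt(13), sqrt( 14)] 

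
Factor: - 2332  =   -2^2*11^1*53^1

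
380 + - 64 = 316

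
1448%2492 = 1448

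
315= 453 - 138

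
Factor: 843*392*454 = 150027024= 2^4*3^1*7^2*  227^1*281^1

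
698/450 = 1 + 124/225 = 1.55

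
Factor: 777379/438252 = 2^(-2)*3^( - 1)*59^ ( - 1)*71^1*619^(-1) * 10949^1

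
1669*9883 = 16494727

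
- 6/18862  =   - 1 +9428/9431 =-0.00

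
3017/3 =3017/3 = 1005.67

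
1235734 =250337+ 985397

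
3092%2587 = 505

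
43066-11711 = 31355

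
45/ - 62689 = - 45/62689 = -0.00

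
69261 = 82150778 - 82081517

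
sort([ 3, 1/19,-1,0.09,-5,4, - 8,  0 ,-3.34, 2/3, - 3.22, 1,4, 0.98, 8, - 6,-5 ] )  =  [ - 8, - 6,-5, - 5,- 3.34, - 3.22, - 1, 0, 1/19,0.09, 2/3,0.98, 1,3, 4,4, 8] 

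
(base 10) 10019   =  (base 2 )10011100100011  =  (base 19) 18e6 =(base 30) b3t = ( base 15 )2e7e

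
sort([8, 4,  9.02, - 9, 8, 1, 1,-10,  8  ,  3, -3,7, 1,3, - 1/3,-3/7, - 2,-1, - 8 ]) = [ - 10, - 9, - 8, - 3, - 2, - 1,  -  3/7, - 1/3,1,1, 1,  3,3,4,7, 8 , 8 , 8,  9.02]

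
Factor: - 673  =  -673^1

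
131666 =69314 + 62352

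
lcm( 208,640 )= 8320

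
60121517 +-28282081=31839436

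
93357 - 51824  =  41533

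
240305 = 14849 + 225456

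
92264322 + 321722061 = 413986383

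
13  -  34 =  - 21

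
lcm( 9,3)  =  9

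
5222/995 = 5222/995 = 5.25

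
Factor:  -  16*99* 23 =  - 2^4*3^2*11^1 * 23^1 = - 36432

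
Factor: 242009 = 242009^1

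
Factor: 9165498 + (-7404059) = 71^1*24809^1 = 1761439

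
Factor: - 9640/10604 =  - 2^1*5^1*11^( - 1 ) =- 10/11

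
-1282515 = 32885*( - 39 ) 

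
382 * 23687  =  9048434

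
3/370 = 3/370 = 0.01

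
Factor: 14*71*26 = 25844 = 2^2*7^1*13^1*71^1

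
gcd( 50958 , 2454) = 6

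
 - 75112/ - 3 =75112/3 = 25037.33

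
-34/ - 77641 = 34/77641 = 0.00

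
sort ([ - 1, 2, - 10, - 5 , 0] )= [ - 10,-5,  -  1,0, 2 ] 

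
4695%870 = 345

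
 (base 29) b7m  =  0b10010100000100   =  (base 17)1fd7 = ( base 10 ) 9476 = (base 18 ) 1b48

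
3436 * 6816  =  23419776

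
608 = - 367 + 975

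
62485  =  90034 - 27549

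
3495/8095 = 699/1619 = 0.43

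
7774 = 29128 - 21354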